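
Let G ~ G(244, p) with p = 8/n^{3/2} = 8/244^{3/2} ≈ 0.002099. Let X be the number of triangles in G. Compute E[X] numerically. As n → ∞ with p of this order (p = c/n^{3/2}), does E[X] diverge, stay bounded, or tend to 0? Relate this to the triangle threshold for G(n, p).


Number of potential triangles: C(244, 3) = 2391444.
Each occurs with probability p³ ≈ (0.002099)³ ≈ 9.2473169e-09.
By linearity: E[X] = C(244, 3)·p³ ≈ 2391444 · 9.2473169e-09 ≈ 0.02211.
Since α = 3/2 > 1, p = c/n^{3/2} = o(1/n) is below the triangle threshold p ~ 1/n. Asymptotically E[X] ~ (c³/6)·n^{3(1−α)} = (8³/6)·n^{-1.5} → 0, so by Markov's inequality G has no triangles w.h.p.

E[X] ≈ 0.02211; in regime p = Θ(1/n^{3/2}) E[X] tends to 0 (below the triangle threshold p ~ 1/n).


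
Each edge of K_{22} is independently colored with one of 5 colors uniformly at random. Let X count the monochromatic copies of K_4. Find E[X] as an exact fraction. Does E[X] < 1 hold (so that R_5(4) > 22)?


E[X] = C(22, 4) · 5^{1 − 6} = 7315 · 5^{−5} = 7315/3125.
As a reduced fraction: E[X] = 1463/625 ≈ 2.341.
Is E[X] < 1? NO.
Since E[X] ≥ 1, the first-moment bound is inconclusive at n = 22; it does NOT by itself certify R_5(4) > 22.

E[X] = 1463/625 ≈ 2.341; E[X] ≥ 1; first-moment method inconclusive here.


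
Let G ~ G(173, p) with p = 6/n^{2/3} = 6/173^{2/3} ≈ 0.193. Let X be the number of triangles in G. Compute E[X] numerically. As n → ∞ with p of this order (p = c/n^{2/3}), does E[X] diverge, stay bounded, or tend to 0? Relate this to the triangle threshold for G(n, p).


Number of potential triangles: C(173, 3) = 848046.
Each occurs with probability p³ ≈ (0.193)³ ≈ 7.21708e-03.
By linearity: E[X] = C(173, 3)·p³ ≈ 848046 · 7.21708e-03 ≈ 6120.416.
Since α = 2/3 < 1, p = c/n^{2/3} ≫ 1/n is above the triangle threshold p ~ 1/n. Asymptotically E[X] ~ (c³/6)·n^{3(1−α)} = (6³/6)·n^{1} → ∞; triangles are abundant w.h.p.

E[X] ≈ 6120.416; in regime p = Θ(1/n^{2/3}) E[X] diverges (above the triangle threshold p ~ 1/n).


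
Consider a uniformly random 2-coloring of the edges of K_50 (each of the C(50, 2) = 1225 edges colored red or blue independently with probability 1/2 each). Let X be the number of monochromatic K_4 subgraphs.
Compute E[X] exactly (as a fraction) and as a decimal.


Let X = Σ_S X_S over the C(50, 4) = 230300 subsets S of size 4, where X_S = 1 if the K_4 on S is monochromatic.
For a fixed S, the K_4 on S has C(4, 2) = 6 edges. P[all 6 edges red] = (1/2)^6, and likewise for blue, so P[monochromatic] = 2·(1/2)^6 = 2^{1 − 6} = 1/32.
Summing: E[X] = C(50, 4) · 2^{1 − 6} = 230300 · 1/32 = 57575/8.
Numerically: E[X] ≈ 7196.875.

E[X] = C(50,4)·2^(1−C(4,2)) = 57575/8 ≈ 7196.875.


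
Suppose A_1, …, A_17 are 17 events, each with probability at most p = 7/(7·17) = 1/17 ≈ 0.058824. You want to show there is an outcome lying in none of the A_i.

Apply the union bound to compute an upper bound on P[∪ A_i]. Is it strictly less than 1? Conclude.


Union bound: P[∪_{i=1}^{17} A_i] ≤ Σ_i P[A_i] ≤ 17·p = 17·(1/17) = 1.
Numerically: 1 ≈ 1.000000.
Is 1 < 1? NO.
Since the bound 1 is ≥ 1, the union bound is uninformative here; it does NOT by itself certify existence.

17·p = 1 ≈ 1.000000; existence NOT certified by the union bound.


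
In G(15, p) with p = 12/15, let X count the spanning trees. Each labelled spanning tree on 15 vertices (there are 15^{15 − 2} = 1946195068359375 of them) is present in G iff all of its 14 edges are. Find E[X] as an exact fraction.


K_15 has 15^{15 − 2} = 1946195068359375 labelled spanning trees.
For each such spanning tree H, let X_H = 1 if all 14 edges of H are present in G. Then P[X_H = 1] = p^{14} = (4/5)^{14} = 268435456/6103515625.
By linearity of expectation: E[X] = Σ_H E[X_H] = 1946195068359375 · p^{14} = 1946195068359375 · 268435456/6103515625 = 427972821516288/5.
Numerically: E[X] ≈ 8.55946e+13.

E[X] = 1946195068359375 · (4/5)^{14} = 427972821516288/5 ≈ 8.55946e+13.


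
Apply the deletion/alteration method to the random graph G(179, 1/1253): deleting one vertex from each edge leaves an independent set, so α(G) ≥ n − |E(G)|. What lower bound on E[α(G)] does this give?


E[|E(G)|] = C(179, 2)·p = 15931 · (1/1253) = 89/7.
E[α(G)] ≥ n − E[|E(G)|] = 179 − 89/7 = 1164/7.
Numerically: ≈ 166.2857.
(This is only a lower bound; the true E[α(G)] may be larger.)

E[α(G)] ≥ 1164/7 ≈ 166.2857.


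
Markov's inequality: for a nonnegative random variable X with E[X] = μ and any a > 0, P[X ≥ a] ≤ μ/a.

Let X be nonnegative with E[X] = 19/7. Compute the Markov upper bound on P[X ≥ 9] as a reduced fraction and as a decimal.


μ = E[X] = 19/7, a = 9.
Markov: P[X ≥ 9] ≤ μ/a = (19/7)/9 = 19/63.
Numerically: ≈ 0.302.
(Since a = 9 > μ = 2.714, the bound 19/63 is < 1 and informative.)

P[X ≥ 9] ≤ 19/63 ≈ 0.302.


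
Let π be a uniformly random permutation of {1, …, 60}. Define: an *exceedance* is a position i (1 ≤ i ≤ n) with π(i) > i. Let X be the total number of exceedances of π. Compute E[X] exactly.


Write X = Σ_{i=1}^{60} X_i, where X_i = 1_{π(i) > i}.
For each fixed i, π(i) is uniform over {1, …, 60} (marginal of a uniform permutation), so P[π(i) > i] = (n − i)/n. Summing: Σ_{i=1}^{60} (n − i)/n = (0 + 1 + … + 59)/60 = 60(60 − 1)/(2·60) = (60 − 1)/2.
Hence E[X] = Σ_{i=1}^{60} (60 − i)/60 = 59/2 ≈ 29.50000.

E[X] = 59/2 = 29.50000.


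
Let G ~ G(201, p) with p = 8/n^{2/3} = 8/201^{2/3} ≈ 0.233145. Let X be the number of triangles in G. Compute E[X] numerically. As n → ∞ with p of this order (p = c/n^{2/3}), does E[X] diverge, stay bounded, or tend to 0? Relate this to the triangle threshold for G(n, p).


Number of potential triangles: C(201, 3) = 1333300.
Each occurs with probability p³ ≈ (0.233145)³ ≈ 1.26729536e-02.
By linearity: E[X] = C(201, 3)·p³ ≈ 1333300 · 1.26729536e-02 ≈ 16896.849088.
Since α = 2/3 < 1, p = c/n^{2/3} ≫ 1/n is above the triangle threshold p ~ 1/n. Asymptotically E[X] ~ (c³/6)·n^{3(1−α)} = (8³/6)·n^{1} → ∞; triangles are abundant w.h.p.

E[X] ≈ 16896.849088; in regime p = Θ(1/n^{2/3}) E[X] diverges (above the triangle threshold p ~ 1/n).


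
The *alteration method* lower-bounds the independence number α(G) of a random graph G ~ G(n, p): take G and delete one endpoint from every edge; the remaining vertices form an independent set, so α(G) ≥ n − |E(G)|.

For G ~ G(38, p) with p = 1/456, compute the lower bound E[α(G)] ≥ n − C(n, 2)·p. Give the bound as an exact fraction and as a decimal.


E[|E(G)|] = C(38, 2)·p = 703 · (1/456) = 37/24.
E[α(G)] ≥ n − E[|E(G)|] = 38 − 37/24 = 875/24.
Numerically: ≈ 36.458.
(This is only a lower bound; the true E[α(G)] may be larger.)

E[α(G)] ≥ 875/24 ≈ 36.458.


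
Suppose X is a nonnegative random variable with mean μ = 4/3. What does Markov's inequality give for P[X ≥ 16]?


μ = E[X] = 4/3, a = 16.
Markov: P[X ≥ 16] ≤ μ/a = (4/3)/16 = 1/12.
Numerically: ≈ 0.0833.
(Since a = 16 > μ = 1.3333, the bound 1/12 is < 1 and informative.)

P[X ≥ 16] ≤ 1/12 ≈ 0.0833.


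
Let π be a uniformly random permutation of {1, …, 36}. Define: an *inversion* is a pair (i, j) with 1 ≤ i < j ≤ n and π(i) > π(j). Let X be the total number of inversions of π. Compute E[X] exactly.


Write X = Σ X_I over the C(36, 2) = 630 pairs i < j, with X_I the indicator of one inversion.
There are 630 indicators.
For each fixed pair i < j, the values π(i) and π(j) are two distinct elements of {1, …, 36} in uniformly random order; by symmetry P[π(i) > π(j)] = 1/2.
By linearity: E[X] = 630 · (1/2) = C(36, 2) · (1/2) = 630/2 = 315 ≈ 315.0000.

E[X] = 315 = 315.0000.


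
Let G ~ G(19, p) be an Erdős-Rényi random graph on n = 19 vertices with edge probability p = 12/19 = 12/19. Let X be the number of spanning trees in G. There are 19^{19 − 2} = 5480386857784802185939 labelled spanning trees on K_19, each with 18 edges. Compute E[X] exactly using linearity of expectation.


K_19 has 19^{19 − 2} = 5480386857784802185939 labelled spanning trees.
For each such spanning tree H, let X_H = 1 if all 18 edges of H are present in G. Then P[X_H = 1] = p^{18} = (12/19)^{18} = 26623333280885243904/104127350297911241532841.
Summing the indicators: E[X] = Σ_H E[X_H] = 5480386857784802185939 · p^{18} = 5480386857784802185939 · 26623333280885243904/104127350297911241532841 = 26623333280885243904/19.
Numerically: E[X] ≈ 1.4e+18.

E[X] = 5480386857784802185939 · (12/19)^{18} = 26623333280885243904/19 ≈ 1.4e+18.


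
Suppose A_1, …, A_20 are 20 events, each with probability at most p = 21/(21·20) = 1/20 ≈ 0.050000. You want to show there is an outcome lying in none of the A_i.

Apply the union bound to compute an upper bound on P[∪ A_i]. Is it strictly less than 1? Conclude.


Union bound: P[∪_{i=1}^{20} A_i] ≤ Σ_i P[A_i] ≤ 20·p = 20·(1/20) = 1.
Numerically: 1 ≈ 1.000000.
Is 1 < 1? NO.
Since the bound 1 is ≥ 1, the union bound is uninformative here; it does NOT by itself certify existence.

20·p = 1 ≈ 1.000000; existence NOT certified by the union bound.


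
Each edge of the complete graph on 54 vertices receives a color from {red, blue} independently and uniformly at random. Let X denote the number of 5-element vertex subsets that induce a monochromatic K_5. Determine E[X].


Let X = Σ_S X_S over the C(54, 5) = 3162510 subsets S of size 5, where X_S = 1 if the K_5 on S is monochromatic.
For a fixed S, the K_5 on S has C(5, 2) = 10 edges. P[all 10 edges red] = (1/2)^10, and likewise for blue, so P[monochromatic] = 2·(1/2)^10 = 2^{1 − 10} = 1/512.
By linearity: E[X] = C(54, 5) · 2^{1 − 10} = 3162510 · 1/512 = 1581255/256.
Numerically: E[X] ≈ 6176.7773.

E[X] = C(54,5)·2^(1−C(5,2)) = 1581255/256 ≈ 6176.7773.


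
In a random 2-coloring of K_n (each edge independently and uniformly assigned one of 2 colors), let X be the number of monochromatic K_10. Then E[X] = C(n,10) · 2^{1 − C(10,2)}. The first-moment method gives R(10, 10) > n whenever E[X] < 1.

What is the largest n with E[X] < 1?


We need C(n, 10) · 2^{1 − 45} < 1, i.e. C(n, 10) < 2^{45 − 1} = 17592186044416.
Check values of n near the boundary:
  n = 95: C(95, 10) = 10104934117421; 10104934117421 < 17592186044416? YES
  n = 96: C(96, 10) = 11279926456656; 11279926456656 < 17592186044416? YES
  n = 97: C(97, 10) = 12576469727536; 12576469727536 < 17592186044416? YES
  n = 98: C(98, 10) = 14005614014756; 14005614014756 < 17592186044416? YES
  n = 99: C(99, 10) = 15579278510796; 15579278510796 < 17592186044416? YES
  n = 100: C(100, 10) = 17310309456440; 17310309456440 < 17592186044416? YES
  n = 101: C(101, 10) = 19212541264840; 19212541264840 < 17592186044416? NO
  n = 102: C(102, 10) = 21300860967540; 21300860967540 < 17592186044416? NO
The largest n with C(n, 10) < 17592186044416 is n = 100 (where E[X] = 2163788682055/2199023255552 ≈ 0.9840). Hence R(10, 10) > 100, i.e. R(10, 10) ≥ 101.

Largest n = 100; hence R(10, 10) > 100.


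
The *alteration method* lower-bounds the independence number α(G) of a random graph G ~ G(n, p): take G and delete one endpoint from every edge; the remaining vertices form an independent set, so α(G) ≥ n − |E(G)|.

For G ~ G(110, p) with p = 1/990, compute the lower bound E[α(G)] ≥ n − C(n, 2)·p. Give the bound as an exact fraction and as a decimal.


E[|E(G)|] = C(110, 2)·p = 5995 · (1/990) = 109/18.
E[α(G)] ≥ n − E[|E(G)|] = 110 − 109/18 = 1871/18.
Numerically: ≈ 103.94444.
(This is only a lower bound; the true E[α(G)] may be larger.)

E[α(G)] ≥ 1871/18 ≈ 103.94444.


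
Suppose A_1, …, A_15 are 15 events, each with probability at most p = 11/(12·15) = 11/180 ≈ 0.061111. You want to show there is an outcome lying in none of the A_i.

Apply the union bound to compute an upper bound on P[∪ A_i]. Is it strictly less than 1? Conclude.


Union bound: P[∪_{i=1}^{15} A_i] ≤ Σ_i P[A_i] ≤ 15·p = 15·(11/180) = 11/12.
Numerically: 11/12 ≈ 0.916667.
Is 11/12 < 1? YES.
Since P[∪ A_i] ≤ 11/12 < 1, the complement has P[∩ A_i^c] ≥ 1 − 11/12 = 1/12 > 0, so some outcome avoids every A_i.

15·p = 11/12 ≈ 0.916667; existence CERTIFIED by the union bound.


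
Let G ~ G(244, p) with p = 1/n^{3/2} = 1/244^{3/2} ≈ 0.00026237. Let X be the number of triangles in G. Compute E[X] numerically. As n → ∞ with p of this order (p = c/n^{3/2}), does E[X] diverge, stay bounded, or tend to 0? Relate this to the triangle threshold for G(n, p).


Number of potential triangles: C(244, 3) = 2391444.
Each occurs with probability p³ ≈ (0.00026237)³ ≈ 1.8061166e-11.
By linearity: E[X] = C(244, 3)·p³ ≈ 2391444 · 1.8061166e-11 ≈ 0.00004.
Since α = 3/2 > 1, p = c/n^{3/2} = o(1/n) is below the triangle threshold p ~ 1/n. Asymptotically E[X] ~ (c³/6)·n^{3(1−α)} = (1³/6)·n^{-1.5} → 0, so by Markov's inequality G has no triangles w.h.p.

E[X] ≈ 0.00004; in regime p = Θ(1/n^{3/2}) E[X] tends to 0 (below the triangle threshold p ~ 1/n).


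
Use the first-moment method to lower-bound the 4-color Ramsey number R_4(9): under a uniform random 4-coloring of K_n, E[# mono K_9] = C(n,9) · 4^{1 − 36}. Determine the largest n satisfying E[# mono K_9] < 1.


We need C(n, 9) · 4^{1 − 36} < 1, i.e. C(n, 9) < 4^{36 − 1} = 1180591620717411303424.
Check values of n near the boundary:
  n = 909: C(909, 9) = 1122169012923711463931; 1122169012923711463931 < 1180591620717411303424? YES
  n = 910: C(910, 9) = 1133378248346922788210; 1133378248346922788210 < 1180591620717411303424? YES
  n = 911: C(911, 9) = 1144686900492291197405; 1144686900492291197405 < 1180591620717411303424? YES
  n = 912: C(912, 9) = 1156095740032081475120; 1156095740032081475120 < 1180591620717411303424? YES
  n = 913: C(913, 9) = 1167605542753639808390; 1167605542753639808390 < 1180591620717411303424? YES
  n = 914: C(914, 9) = 1179217089587653905932; 1179217089587653905932 < 1180591620717411303424? YES
  n = 915: C(915, 9) = 1190931166636537885130; 1190931166636537885130 < 1180591620717411303424? NO
  n = 916: C(916, 9) = 1202748565202942340440; 1202748565202942340440 < 1180591620717411303424? NO
  n = 917: C(917, 9) = 1214670081818390006810; 1214670081818390006810 < 1180591620717411303424? NO
The largest n with C(n, 9) < 1180591620717411303424 is n = 914 (where E[X] = 294804272396913476483/295147905179352825856 ≈ 0.999). Hence R_4(9) > 914, i.e. R_4(9) ≥ 915.

Largest n = 914; hence R_4(9) > 914.


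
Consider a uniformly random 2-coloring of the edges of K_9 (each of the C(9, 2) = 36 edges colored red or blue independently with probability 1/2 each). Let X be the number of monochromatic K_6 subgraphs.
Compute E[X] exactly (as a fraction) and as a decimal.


Let X = Σ_S X_S over the C(9, 6) = 84 subsets S of size 6, where X_S = 1 if the K_6 on S is monochromatic.
For a fixed S, the K_6 on S has C(6, 2) = 15 edges. P[all 15 edges red] = (1/2)^15, and likewise for blue, so P[monochromatic] = 2·(1/2)^15 = 2^{1 − 15} = 1/16384.
Summing: E[X] = C(9, 6) · 2^{1 − 15} = 84 · 1/16384 = 21/4096.
Numerically: E[X] ≈ 0.005127.

E[X] = C(9,6)·2^(1−C(6,2)) = 21/4096 ≈ 0.005127.


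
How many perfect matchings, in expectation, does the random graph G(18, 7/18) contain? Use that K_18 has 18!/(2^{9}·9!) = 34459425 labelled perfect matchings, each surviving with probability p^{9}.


K_18 has 18!/(2^{9}·9!) = 34459425 labelled perfect matchings.
For each such perfect matching H, let X_H = 1 if all 9 edges of H are present in G. Then P[X_H = 1] = p^{9} = (7/18)^{9} = 40353607/198359290368.
Summing the indicators: E[X] = Σ_H E[X_H] = 34459425 · p^{9} = 34459425 · 40353607/198359290368 = 17167433257975/2448880128.
Numerically: E[X] ≈ 7010.3.

E[X] = 34459425 · (7/18)^{9} = 17167433257975/2448880128 ≈ 7010.3.


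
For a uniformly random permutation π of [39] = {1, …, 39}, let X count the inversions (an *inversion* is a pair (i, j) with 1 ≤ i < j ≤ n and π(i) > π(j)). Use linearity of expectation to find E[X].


Write X = Σ X_I over the C(39, 2) = 741 pairs i < j, with X_I the indicator of one inversion.
There are 741 indicators.
For each fixed pair i < j, the values π(i) and π(j) are two distinct elements of {1, …, 39} in uniformly random order; by symmetry P[π(i) > π(j)] = 1/2.
By linearity: E[X] = 741 · (1/2) = C(39, 2) · (1/2) = 741/2 = 741/2 ≈ 370.50000.

E[X] = 741/2 = 370.50000.


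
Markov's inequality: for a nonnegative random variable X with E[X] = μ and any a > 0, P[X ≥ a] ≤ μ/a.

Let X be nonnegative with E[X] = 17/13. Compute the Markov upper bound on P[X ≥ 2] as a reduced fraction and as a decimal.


μ = E[X] = 17/13, a = 2.
Markov: P[X ≥ 2] ≤ μ/a = (17/13)/2 = 17/26.
Numerically: ≈ 0.65385.
(Since a = 2 > μ = 1.30769, the bound 17/26 is < 1 and informative.)

P[X ≥ 2] ≤ 17/26 ≈ 0.65385.


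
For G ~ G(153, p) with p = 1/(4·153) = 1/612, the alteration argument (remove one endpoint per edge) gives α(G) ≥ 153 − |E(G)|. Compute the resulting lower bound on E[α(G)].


E[|E(G)|] = C(153, 2)·p = 11628 · (1/612) = 19.
E[α(G)] ≥ n − E[|E(G)|] = 153 − 19 = 134.
Numerically: ≈ 134.00000.
(This is only a lower bound; the true E[α(G)] may be larger.)

E[α(G)] ≥ 134 ≈ 134.00000.


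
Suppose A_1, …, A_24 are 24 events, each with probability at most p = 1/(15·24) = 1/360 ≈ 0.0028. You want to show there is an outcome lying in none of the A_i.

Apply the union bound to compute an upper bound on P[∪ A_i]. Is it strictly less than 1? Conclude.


Union bound: P[∪_{i=1}^{24} A_i] ≤ Σ_i P[A_i] ≤ 24·p = 24·(1/360) = 1/15.
Numerically: 1/15 ≈ 0.0667.
Is 1/15 < 1? YES.
Since P[∪ A_i] ≤ 1/15 < 1, the complement has P[∩ A_i^c] ≥ 1 − 1/15 = 14/15 > 0, so some outcome avoids every A_i.

24·p = 1/15 ≈ 0.0667; existence CERTIFIED by the union bound.


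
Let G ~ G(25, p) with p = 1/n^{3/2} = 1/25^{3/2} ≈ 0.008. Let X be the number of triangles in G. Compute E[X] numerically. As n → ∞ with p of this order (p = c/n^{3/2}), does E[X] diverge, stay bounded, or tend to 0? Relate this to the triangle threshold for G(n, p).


Number of potential triangles: C(25, 3) = 2300.
Each occurs with probability p³ ≈ (0.008)³ ≈ 5.12000e-07.
By linearity: E[X] = C(25, 3)·p³ ≈ 2300 · 5.12000e-07 ≈ 0.001.
Since α = 3/2 > 1, p = c/n^{3/2} = o(1/n) is below the triangle threshold p ~ 1/n. Asymptotically E[X] ~ (c³/6)·n^{3(1−α)} = (1³/6)·n^{-1.5} → 0, so by Markov's inequality G has no triangles w.h.p.

E[X] ≈ 0.001; in regime p = Θ(1/n^{3/2}) E[X] tends to 0 (below the triangle threshold p ~ 1/n).


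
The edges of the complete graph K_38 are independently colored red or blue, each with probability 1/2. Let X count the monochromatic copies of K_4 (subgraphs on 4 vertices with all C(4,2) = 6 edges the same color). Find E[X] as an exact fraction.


Let X = Σ_S X_S over the C(38, 4) = 73815 subsets S of size 4, where X_S = 1 if the K_4 on S is monochromatic.
For a fixed S, the K_4 on S has C(4, 2) = 6 edges. P[all 6 edges red] = (1/2)^6, and likewise for blue, so P[monochromatic] = 2·(1/2)^6 = 2^{1 − 6} = 1/32.
By linearity of expectation: E[X] = C(38, 4) · 2^{1 − 6} = 73815 · 1/32 = 73815/32.
Numerically: E[X] ≈ 2306.71875.

E[X] = C(38,4)·2^(1−C(4,2)) = 73815/32 ≈ 2306.71875.


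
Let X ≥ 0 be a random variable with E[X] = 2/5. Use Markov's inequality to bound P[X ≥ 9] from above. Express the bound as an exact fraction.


μ = E[X] = 2/5, a = 9.
Markov: P[X ≥ 9] ≤ μ/a = (2/5)/9 = 2/45.
Numerically: ≈ 0.04444.
(Since a = 9 > μ = 0.40000, the bound 2/45 is < 1 and informative.)

P[X ≥ 9] ≤ 2/45 ≈ 0.04444.


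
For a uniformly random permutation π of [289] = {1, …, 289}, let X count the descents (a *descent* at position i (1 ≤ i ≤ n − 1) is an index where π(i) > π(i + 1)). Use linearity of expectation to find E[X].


Write X = Σ X_I over i = 1, …, 288, with X_I the indicator of one descent.
There are 288 indicators.
For each fixed i, the pair (π(i), π(i+1)) is a uniformly random ordered pair of distinct values from {1, …, 289}; by symmetry P[π(i) > π(i+1)] = 1/2.
By linearity: E[X] = 288 · (1/2) = (289 − 1) · (1/2) = 144 ≈ 144.000.

E[X] = 144 = 144.000.


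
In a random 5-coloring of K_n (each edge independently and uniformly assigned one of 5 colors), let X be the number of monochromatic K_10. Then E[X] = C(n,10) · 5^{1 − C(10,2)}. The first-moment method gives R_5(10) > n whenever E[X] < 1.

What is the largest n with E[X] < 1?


We need C(n, 10) · 5^{1 − 45} < 1, i.e. C(n, 10) < 5^{45 − 1} = 5684341886080801486968994140625.
Check values of n near the boundary:
  n = 5388: C(5388, 10) = 5634865093375880654852250419586; 5634865093375880654852250419586 < 5684341886080801486968994140625? YES
  n = 5389: C(5389, 10) = 5645340767466558997768874792926; 5645340767466558997768874792926 < 5684341886080801486968994140625? YES
  n = 5390: C(5390, 10) = 5655833965919099070255434039753; 5655833965919099070255434039753 < 5684341886080801486968994140625? YES
  n = 5391: C(5391, 10) = 5666344714787188828795213697883; 5666344714787188828795213697883 < 5684341886080801486968994140625? YES
  n = 5392: C(5392, 10) = 5676873040158402483252283957448; 5676873040158402483252283957448 < 5684341886080801486968994140625? YES
  n = 5393: C(5393, 10) = 5687418968154238267170642278008; 5687418968154238267170642278008 < 5684341886080801486968994140625? NO
  n = 5394: C(5394, 10) = 5697982524930156243149785372878; 5697982524930156243149785372878 < 5684341886080801486968994140625? NO
The largest n with C(n, 10) < 5684341886080801486968994140625 is n = 5392 (where E[X] = 5676873040158402483252283957448/5684341886080801486968994140625 ≈ 0.998686). Hence R_5(10) > 5392, i.e. R_5(10) ≥ 5393.

Largest n = 5392; hence R_5(10) > 5392.


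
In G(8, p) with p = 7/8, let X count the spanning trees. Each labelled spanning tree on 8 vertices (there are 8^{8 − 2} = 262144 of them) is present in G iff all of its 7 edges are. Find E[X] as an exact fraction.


K_8 has 8^{8 − 2} = 262144 labelled spanning trees.
For each such spanning tree H, let X_H = 1 if all 7 edges of H are present in G. Then P[X_H = 1] = p^{7} = (7/8)^{7} = 823543/2097152.
By linearity: E[X] = Σ_H E[X_H] = 262144 · p^{7} = 262144 · 823543/2097152 = 823543/8.
Numerically: E[X] ≈ 1.029e+05.

E[X] = 262144 · (7/8)^{7} = 823543/8 ≈ 1.029e+05.


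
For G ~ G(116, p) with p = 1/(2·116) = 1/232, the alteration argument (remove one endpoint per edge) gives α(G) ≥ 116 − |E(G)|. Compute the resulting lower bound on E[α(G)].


E[|E(G)|] = C(116, 2)·p = 6670 · (1/232) = 115/4.
E[α(G)] ≥ n − E[|E(G)|] = 116 − 115/4 = 349/4.
Numerically: ≈ 87.25000.
(This is only a lower bound; the true E[α(G)] may be larger.)

E[α(G)] ≥ 349/4 ≈ 87.25000.


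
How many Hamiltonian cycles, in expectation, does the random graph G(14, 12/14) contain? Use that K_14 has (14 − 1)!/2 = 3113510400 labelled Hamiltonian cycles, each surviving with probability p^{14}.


K_14 has (14 − 1)!/2 = 3113510400 labelled Hamiltonian cycles.
For each such Hamiltonian cycle H, let X_H = 1 if all 14 edges of H are present in G. Then P[X_H = 1] = p^{14} = (6/7)^{14} = 78364164096/678223072849.
By linearity of expectation: E[X] = Σ_H E[X_H] = 3113510400 · p^{14} = 3113510400 · 78364164096/678223072849 = 34855377128600371200/96889010407.
Numerically: E[X] ≈ 3.5975e+08.

E[X] = 3113510400 · (6/7)^{14} = 34855377128600371200/96889010407 ≈ 3.5975e+08.


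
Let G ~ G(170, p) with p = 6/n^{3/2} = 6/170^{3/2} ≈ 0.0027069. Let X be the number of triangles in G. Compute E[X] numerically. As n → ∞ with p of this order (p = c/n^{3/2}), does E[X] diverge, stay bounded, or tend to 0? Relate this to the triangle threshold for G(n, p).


Number of potential triangles: C(170, 3) = 804440.
Each occurs with probability p³ ≈ (0.0027069)³ ≈ 1.9835064e-08.
By linearity: E[X] = C(170, 3)·p³ ≈ 804440 · 1.9835064e-08 ≈ 0.01596.
Since α = 3/2 > 1, p = c/n^{3/2} = o(1/n) is below the triangle threshold p ~ 1/n. Asymptotically E[X] ~ (c³/6)·n^{3(1−α)} = (6³/6)·n^{-1.5} → 0, so by Markov's inequality G has no triangles w.h.p.

E[X] ≈ 0.01596; in regime p = Θ(1/n^{3/2}) E[X] tends to 0 (below the triangle threshold p ~ 1/n).


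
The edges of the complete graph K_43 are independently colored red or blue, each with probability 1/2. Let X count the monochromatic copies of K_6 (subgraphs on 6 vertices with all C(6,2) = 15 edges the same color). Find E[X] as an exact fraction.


Let X = Σ_S X_S over the C(43, 6) = 6096454 subsets S of size 6, where X_S = 1 if the K_6 on S is monochromatic.
For a fixed S, the K_6 on S has C(6, 2) = 15 edges. P[all 15 edges red] = (1/2)^15, and likewise for blue, so P[monochromatic] = 2·(1/2)^15 = 2^{1 − 15} = 1/16384.
Summing: E[X] = C(43, 6) · 2^{1 − 15} = 6096454 · 1/16384 = 3048227/8192.
Numerically: E[X] ≈ 372.098.

E[X] = C(43,6)·2^(1−C(6,2)) = 3048227/8192 ≈ 372.098.


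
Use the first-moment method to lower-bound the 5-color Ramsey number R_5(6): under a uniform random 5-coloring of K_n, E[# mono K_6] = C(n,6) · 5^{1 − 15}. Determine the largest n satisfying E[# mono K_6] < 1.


We need C(n, 6) · 5^{1 − 15} < 1, i.e. C(n, 6) < 5^{15 − 1} = 6103515625.
Check values of n near the boundary:
  n = 129: C(129, 6) = 5688177600; 5688177600 < 6103515625? YES
  n = 130: C(130, 6) = 5963412000; 5963412000 < 6103515625? YES
  n = 131: C(131, 6) = 6249655776; 6249655776 < 6103515625? NO
The largest n with C(n, 6) < 6103515625 is n = 130 (where E[X] = 47707296/48828125 ≈ 0.97705). Hence R_5(6) > 130, i.e. R_5(6) ≥ 131.

Largest n = 130; hence R_5(6) > 130.


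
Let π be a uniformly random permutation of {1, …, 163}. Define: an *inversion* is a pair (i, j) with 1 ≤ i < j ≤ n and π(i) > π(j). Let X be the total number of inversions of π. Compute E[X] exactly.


Write X = Σ X_I over the C(163, 2) = 13203 pairs i < j, with X_I the indicator of one inversion.
There are 13203 indicators.
For each fixed pair i < j, the values π(i) and π(j) are two distinct elements of {1, …, 163} in uniformly random order; by symmetry P[π(i) > π(j)] = 1/2.
By linearity: E[X] = 13203 · (1/2) = C(163, 2) · (1/2) = 13203/2 = 13203/2 ≈ 6601.500.

E[X] = 13203/2 = 6601.500.


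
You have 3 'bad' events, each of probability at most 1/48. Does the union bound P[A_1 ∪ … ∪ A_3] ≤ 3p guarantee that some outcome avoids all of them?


Union bound: P[∪_{i=1}^{3} A_i] ≤ Σ_i P[A_i] ≤ 3·p = 3·(1/48) = 1/16.
Numerically: 1/16 ≈ 0.0625.
Is 1/16 < 1? YES.
Since P[∪ A_i] ≤ 1/16 < 1, the complement has P[∩ A_i^c] ≥ 1 − 1/16 = 15/16 > 0, so some outcome avoids every A_i.

3·p = 1/16 ≈ 0.0625; existence CERTIFIED by the union bound.


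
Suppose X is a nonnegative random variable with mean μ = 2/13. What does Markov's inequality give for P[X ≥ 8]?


μ = E[X] = 2/13, a = 8.
Markov: P[X ≥ 8] ≤ μ/a = (2/13)/8 = 1/52.
Numerically: ≈ 0.01923.
(Since a = 8 > μ = 0.15385, the bound 1/52 is < 1 and informative.)

P[X ≥ 8] ≤ 1/52 ≈ 0.01923.


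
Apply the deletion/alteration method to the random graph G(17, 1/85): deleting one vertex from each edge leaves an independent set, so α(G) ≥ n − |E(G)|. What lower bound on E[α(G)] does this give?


E[|E(G)|] = C(17, 2)·p = 136 · (1/85) = 8/5.
E[α(G)] ≥ n − E[|E(G)|] = 17 − 8/5 = 77/5.
Numerically: ≈ 15.400000.
(This is only a lower bound; the true E[α(G)] may be larger.)

E[α(G)] ≥ 77/5 ≈ 15.400000.


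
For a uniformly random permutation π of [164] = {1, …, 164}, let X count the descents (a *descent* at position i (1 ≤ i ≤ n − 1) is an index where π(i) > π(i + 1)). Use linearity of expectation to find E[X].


Write X = Σ X_I over i = 1, …, 163, with X_I the indicator of one descent.
There are 163 indicators.
For each fixed i, the pair (π(i), π(i+1)) is a uniformly random ordered pair of distinct values from {1, …, 164}; by symmetry P[π(i) > π(i+1)] = 1/2.
By linearity: E[X] = 163 · (1/2) = (164 − 1) · (1/2) = 163/2 ≈ 81.5000.

E[X] = 163/2 = 81.5000.


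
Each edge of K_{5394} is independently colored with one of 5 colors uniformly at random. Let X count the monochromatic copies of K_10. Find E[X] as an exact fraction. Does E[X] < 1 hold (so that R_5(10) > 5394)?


E[X] = C(5394, 10) · 5^{1 − 45} = 5697982524930156243149785372878 · 5^{−44} = 5697982524930156243149785372878/5684341886080801486968994140625.
As a reduced fraction: E[X] = 5697982524930156243149785372878/5684341886080801486968994140625 ≈ 1.0023997.
Is E[X] < 1? NO.
Since E[X] ≥ 1, the first-moment bound is inconclusive at n = 5394; it does NOT by itself certify R_5(10) > 5394.

E[X] = 5697982524930156243149785372878/5684341886080801486968994140625 ≈ 1.0023997; E[X] ≥ 1; first-moment method inconclusive here.


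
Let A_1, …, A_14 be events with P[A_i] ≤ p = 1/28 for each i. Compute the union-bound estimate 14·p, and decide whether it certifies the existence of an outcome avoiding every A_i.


Union bound: P[∪_{i=1}^{14} A_i] ≤ Σ_i P[A_i] ≤ 14·p = 14·(1/28) = 1/2.
Numerically: 1/2 ≈ 0.5000.
Is 1/2 < 1? YES.
Since P[∪ A_i] ≤ 1/2 < 1, the complement has P[∩ A_i^c] ≥ 1 − 1/2 = 1/2 > 0, so some outcome avoids every A_i.

14·p = 1/2 ≈ 0.5000; existence CERTIFIED by the union bound.


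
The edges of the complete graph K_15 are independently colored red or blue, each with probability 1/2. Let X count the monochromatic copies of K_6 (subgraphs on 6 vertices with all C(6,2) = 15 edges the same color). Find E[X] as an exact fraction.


Let X = Σ_S X_S over the C(15, 6) = 5005 subsets S of size 6, where X_S = 1 if the K_6 on S is monochromatic.
For a fixed S, the K_6 on S has C(6, 2) = 15 edges. P[all 15 edges red] = (1/2)^15, and likewise for blue, so P[monochromatic] = 2·(1/2)^15 = 2^{1 − 15} = 1/16384.
By linearity: E[X] = C(15, 6) · 2^{1 − 15} = 5005 · 1/16384 = 5005/16384.
Numerically: E[X] ≈ 0.305.

E[X] = C(15,6)·2^(1−C(6,2)) = 5005/16384 ≈ 0.305.


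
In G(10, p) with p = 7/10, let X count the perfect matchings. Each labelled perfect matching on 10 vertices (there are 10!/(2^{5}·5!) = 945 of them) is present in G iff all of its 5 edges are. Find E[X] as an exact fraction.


K_10 has 10!/(2^{5}·5!) = 945 labelled perfect matchings.
For each such perfect matching H, let X_H = 1 if all 5 edges of H are present in G. Then P[X_H = 1] = p^{5} = (7/10)^{5} = 16807/100000.
By linearity: E[X] = Σ_H E[X_H] = 945 · p^{5} = 945 · 16807/100000 = 3176523/20000.
Numerically: E[X] ≈ 159.

E[X] = 945 · (7/10)^{5} = 3176523/20000 ≈ 159.


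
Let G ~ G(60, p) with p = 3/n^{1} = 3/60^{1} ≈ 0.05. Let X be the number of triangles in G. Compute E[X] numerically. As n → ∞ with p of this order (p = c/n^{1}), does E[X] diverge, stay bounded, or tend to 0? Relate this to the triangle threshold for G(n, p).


Number of potential triangles: C(60, 3) = 34220.
Each occurs with probability p³ ≈ (0.05)³ ≈ 1.2500000e-04.
By linearity: E[X] = C(60, 3)·p³ ≈ 34220 · 1.2500000e-04 ≈ 4.27750.
Here α = 1, so p = 3/n is exactly at the triangle threshold p ~ 1/n. Asymptotically E[X] → c³/6 = 3³/6 = 9/2 ≈ 4.50000, a bounded constant. In this regime the triangle count is asymptotically Poisson(c³/6).

E[X] ≈ 4.27750; in regime p = Θ(1/n^{1}) E[X] stays bounded (at the triangle threshold p ~ 1/n).


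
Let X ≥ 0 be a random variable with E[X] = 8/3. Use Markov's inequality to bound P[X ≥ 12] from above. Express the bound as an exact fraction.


μ = E[X] = 8/3, a = 12.
Markov: P[X ≥ 12] ≤ μ/a = (8/3)/12 = 2/9.
Numerically: ≈ 0.222.
(Since a = 12 > μ = 2.667, the bound 2/9 is < 1 and informative.)

P[X ≥ 12] ≤ 2/9 ≈ 0.222.


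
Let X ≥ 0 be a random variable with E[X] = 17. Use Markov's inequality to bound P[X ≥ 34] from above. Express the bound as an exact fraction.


μ = E[X] = 17, a = 34.
Markov: P[X ≥ 34] ≤ μ/a = (17)/34 = 1/2.
Numerically: ≈ 0.5000.
(Since a = 34 > μ = 17.0000, the bound 1/2 is < 1 and informative.)

P[X ≥ 34] ≤ 1/2 ≈ 0.5000.


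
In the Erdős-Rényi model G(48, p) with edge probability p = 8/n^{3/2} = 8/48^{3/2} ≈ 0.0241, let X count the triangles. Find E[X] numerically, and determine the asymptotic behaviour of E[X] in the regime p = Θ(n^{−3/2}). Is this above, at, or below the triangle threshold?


Number of potential triangles: C(48, 3) = 17296.
Each occurs with probability p³ ≈ (0.0241)³ ≈ 1.39214e-05.
By linearity: E[X] = C(48, 3)·p³ ≈ 17296 · 1.39214e-05 ≈ 0.241.
Since α = 3/2 > 1, p = c/n^{3/2} = o(1/n) is below the triangle threshold p ~ 1/n. Asymptotically E[X] ~ (c³/6)·n^{3(1−α)} = (8³/6)·n^{-1.5} → 0, so by Markov's inequality G has no triangles w.h.p.

E[X] ≈ 0.241; in regime p = Θ(1/n^{3/2}) E[X] tends to 0 (below the triangle threshold p ~ 1/n).


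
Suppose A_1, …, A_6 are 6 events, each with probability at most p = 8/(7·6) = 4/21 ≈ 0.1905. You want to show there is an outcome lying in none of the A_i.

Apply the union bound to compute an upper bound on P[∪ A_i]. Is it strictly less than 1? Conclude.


Union bound: P[∪_{i=1}^{6} A_i] ≤ Σ_i P[A_i] ≤ 6·p = 6·(4/21) = 8/7.
Numerically: 8/7 ≈ 1.1429.
Is 8/7 < 1? NO.
Since the bound 8/7 is ≥ 1, the union bound is uninformative here; it does NOT by itself certify existence.

6·p = 8/7 ≈ 1.1429; existence NOT certified by the union bound.


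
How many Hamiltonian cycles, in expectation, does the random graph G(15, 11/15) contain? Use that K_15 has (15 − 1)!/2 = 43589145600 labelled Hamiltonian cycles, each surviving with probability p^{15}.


K_15 has (15 − 1)!/2 = 43589145600 labelled Hamiltonian cycles.
For each such Hamiltonian cycle H, let X_H = 1 if all 15 edges of H are present in G. Then P[X_H = 1] = p^{15} = (11/15)^{15} = 4177248169415651/437893890380859375.
Summing the indicators: E[X] = Σ_H E[X_H] = 43589145600 · p^{15} = 43589145600 · 4177248169415651/437893890380859375 = 29972457393249757754368/72081298828125.
Numerically: E[X] ≈ 4.16e+08.

E[X] = 43589145600 · (11/15)^{15} = 29972457393249757754368/72081298828125 ≈ 4.16e+08.


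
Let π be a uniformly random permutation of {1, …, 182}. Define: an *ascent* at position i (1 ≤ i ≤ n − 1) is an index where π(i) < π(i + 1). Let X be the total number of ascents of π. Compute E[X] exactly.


Write X = Σ X_I over i = 1, …, 181, with X_I the indicator of one ascent.
There are 181 indicators.
For each fixed i, the pair (π(i), π(i+1)) is a uniformly random ordered pair of distinct values from {1, …, 182}; by symmetry P[π(i) < π(i+1)] = 1/2.
By linearity: E[X] = 181 · (1/2) = (182 − 1) · (1/2) = 181/2 ≈ 90.5000.

E[X] = 181/2 = 90.5000.


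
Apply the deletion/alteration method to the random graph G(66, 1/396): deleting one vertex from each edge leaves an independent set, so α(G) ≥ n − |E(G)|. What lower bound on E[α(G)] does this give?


E[|E(G)|] = C(66, 2)·p = 2145 · (1/396) = 65/12.
E[α(G)] ≥ n − E[|E(G)|] = 66 − 65/12 = 727/12.
Numerically: ≈ 60.583.
(This is only a lower bound; the true E[α(G)] may be larger.)

E[α(G)] ≥ 727/12 ≈ 60.583.


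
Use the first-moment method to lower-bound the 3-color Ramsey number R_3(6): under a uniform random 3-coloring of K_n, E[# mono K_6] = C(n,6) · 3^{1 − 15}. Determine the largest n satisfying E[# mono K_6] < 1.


We need C(n, 6) · 3^{1 − 15} < 1, i.e. C(n, 6) < 3^{15 − 1} = 4782969.
Check values of n near the boundary:
  n = 38: C(38, 6) = 2760681; 2760681 < 4782969? YES
  n = 39: C(39, 6) = 3262623; 3262623 < 4782969? YES
  n = 40: C(40, 6) = 3838380; 3838380 < 4782969? YES
  n = 41: C(41, 6) = 4496388; 4496388 < 4782969? YES
  n = 42: C(42, 6) = 5245786; 5245786 < 4782969? NO
  n = 43: C(43, 6) = 6096454; 6096454 < 4782969? NO
The largest n with C(n, 6) < 4782969 is n = 41 (where E[X] = 1498796/1594323 ≈ 0.9401). Hence R_3(6) > 41, i.e. R_3(6) ≥ 42.

Largest n = 41; hence R_3(6) > 41.


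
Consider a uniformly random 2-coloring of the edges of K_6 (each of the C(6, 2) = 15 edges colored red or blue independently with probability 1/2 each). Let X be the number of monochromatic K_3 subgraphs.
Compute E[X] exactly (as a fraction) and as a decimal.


Let X = Σ_S X_S over the C(6, 3) = 20 subsets S of size 3, where X_S = 1 if the K_3 on S is monochromatic.
For a fixed S, the K_3 on S has C(3, 2) = 3 edges. P[all 3 edges red] = (1/2)^3, and likewise for blue, so P[monochromatic] = 2·(1/2)^3 = 2^{1 − 3} = 1/4.
By linearity: E[X] = C(6, 3) · 2^{1 − 3} = 20 · 1/4 = 5.
Numerically: E[X] ≈ 5.0000.

E[X] = C(6,3)·2^(1−C(3,2)) = 5 ≈ 5.0000.


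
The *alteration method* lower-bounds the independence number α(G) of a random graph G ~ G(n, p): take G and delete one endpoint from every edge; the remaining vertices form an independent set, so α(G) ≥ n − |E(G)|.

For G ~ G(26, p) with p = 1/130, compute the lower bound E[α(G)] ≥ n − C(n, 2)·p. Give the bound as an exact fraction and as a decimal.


E[|E(G)|] = C(26, 2)·p = 325 · (1/130) = 5/2.
E[α(G)] ≥ n − E[|E(G)|] = 26 − 5/2 = 47/2.
Numerically: ≈ 23.500000.
(This is only a lower bound; the true E[α(G)] may be larger.)

E[α(G)] ≥ 47/2 ≈ 23.500000.


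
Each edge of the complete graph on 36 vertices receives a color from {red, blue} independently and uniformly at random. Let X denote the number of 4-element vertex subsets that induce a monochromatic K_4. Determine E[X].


Let X = Σ_S X_S over the C(36, 4) = 58905 subsets S of size 4, where X_S = 1 if the K_4 on S is monochromatic.
For a fixed S, the K_4 on S has C(4, 2) = 6 edges. P[all 6 edges red] = (1/2)^6, and likewise for blue, so P[monochromatic] = 2·(1/2)^6 = 2^{1 − 6} = 1/32.
By linearity: E[X] = C(36, 4) · 2^{1 − 6} = 58905 · 1/32 = 58905/32.
Numerically: E[X] ≈ 1840.78125.

E[X] = C(36,4)·2^(1−C(4,2)) = 58905/32 ≈ 1840.78125.


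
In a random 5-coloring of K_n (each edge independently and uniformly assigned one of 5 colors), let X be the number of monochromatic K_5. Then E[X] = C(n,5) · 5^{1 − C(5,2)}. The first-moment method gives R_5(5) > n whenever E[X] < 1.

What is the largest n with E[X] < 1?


We need C(n, 5) · 5^{1 − 10} < 1, i.e. C(n, 5) < 5^{10 − 1} = 1953125.
Check values of n near the boundary:
  n = 46: C(46, 5) = 1370754; 1370754 < 1953125? YES
  n = 47: C(47, 5) = 1533939; 1533939 < 1953125? YES
  n = 48: C(48, 5) = 1712304; 1712304 < 1953125? YES
  n = 49: C(49, 5) = 1906884; 1906884 < 1953125? YES
  n = 50: C(50, 5) = 2118760; 2118760 < 1953125? NO
  n = 51: C(51, 5) = 2349060; 2349060 < 1953125? NO
  n = 52: C(52, 5) = 2598960; 2598960 < 1953125? NO
The largest n with C(n, 5) < 1953125 is n = 49 (where E[X] = 1906884/1953125 ≈ 0.9763). Hence R_5(5) > 49, i.e. R_5(5) ≥ 50.

Largest n = 49; hence R_5(5) > 49.


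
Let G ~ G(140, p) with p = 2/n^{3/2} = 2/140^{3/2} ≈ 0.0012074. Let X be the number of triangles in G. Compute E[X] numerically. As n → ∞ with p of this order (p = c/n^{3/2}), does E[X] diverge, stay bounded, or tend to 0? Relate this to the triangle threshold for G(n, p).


Number of potential triangles: C(140, 3) = 447580.
Each occurs with probability p³ ≈ (0.0012074)³ ≈ 1.7600047e-09.
By linearity: E[X] = C(140, 3)·p³ ≈ 447580 · 1.7600047e-09 ≈ 0.00079.
Since α = 3/2 > 1, p = c/n^{3/2} = o(1/n) is below the triangle threshold p ~ 1/n. Asymptotically E[X] ~ (c³/6)·n^{3(1−α)} = (2³/6)·n^{-1.5} → 0, so by Markov's inequality G has no triangles w.h.p.

E[X] ≈ 0.00079; in regime p = Θ(1/n^{3/2}) E[X] tends to 0 (below the triangle threshold p ~ 1/n).


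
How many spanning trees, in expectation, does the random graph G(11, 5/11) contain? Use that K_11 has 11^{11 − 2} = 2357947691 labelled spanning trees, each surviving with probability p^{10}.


K_11 has 11^{11 − 2} = 2357947691 labelled spanning trees.
For each such spanning tree H, let X_H = 1 if all 10 edges of H are present in G. Then P[X_H = 1] = p^{10} = (5/11)^{10} = 9765625/25937424601.
By linearity: E[X] = Σ_H E[X_H] = 2357947691 · p^{10} = 2357947691 · 9765625/25937424601 = 9765625/11.
Numerically: E[X] ≈ 887784.

E[X] = 2357947691 · (5/11)^{10} = 9765625/11 ≈ 887784.
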